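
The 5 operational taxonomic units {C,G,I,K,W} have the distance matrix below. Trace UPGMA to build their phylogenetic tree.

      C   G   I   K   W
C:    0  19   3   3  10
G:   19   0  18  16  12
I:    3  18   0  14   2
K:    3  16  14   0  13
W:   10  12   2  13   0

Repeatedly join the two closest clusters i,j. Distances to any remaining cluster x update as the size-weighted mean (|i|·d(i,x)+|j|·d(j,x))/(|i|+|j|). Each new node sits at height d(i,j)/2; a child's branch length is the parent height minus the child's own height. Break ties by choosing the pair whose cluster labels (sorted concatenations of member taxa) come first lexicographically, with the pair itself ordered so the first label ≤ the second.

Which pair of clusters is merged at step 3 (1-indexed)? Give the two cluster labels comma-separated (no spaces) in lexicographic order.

iteration 1: select I,W (d=2); attach at lengths (1, 1); label the merged cluster IW
  updated: d(C,IW)=13/2, d(G,IW)=15, d(IW,K)=27/2
iteration 2: select C,K (d=3); attach at lengths (3/2, 3/2); label the merged cluster CK
  updated: d(CK,G)=35/2, d(CK,IW)=10
iteration 3: select CK,IW (d=10); attach at lengths (7/2, 4); label the merged cluster CIKW
  updated: d(CIKW,G)=65/4
iteration 4: select CIKW,G (d=65/4); attach at lengths (25/8, 65/8); label the merged cluster CGIKW
final tree: (((C:3/2,K:3/2):7/2,(I:1,W:1):4):25/8,G:65/8)
total length: 95/4

CK,IW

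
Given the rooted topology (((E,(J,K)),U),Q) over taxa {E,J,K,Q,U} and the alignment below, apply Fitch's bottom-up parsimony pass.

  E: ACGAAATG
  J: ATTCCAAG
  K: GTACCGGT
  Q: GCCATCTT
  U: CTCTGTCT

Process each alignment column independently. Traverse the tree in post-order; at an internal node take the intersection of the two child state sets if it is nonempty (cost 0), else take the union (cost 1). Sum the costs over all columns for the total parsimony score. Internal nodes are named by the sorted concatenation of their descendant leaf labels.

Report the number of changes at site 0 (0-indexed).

3

[col 0] JK: children J:{A}, K:{G} ∪→ {A,G}; cost 1
[col 0] EJK: children E:{A}, JK:{A,G} ∩→ {A}; cost 0
[col 0] EJKU: children EJK:{A}, U:{C} ∪→ {A,C}; cost 1
[col 0] EJKQU: children EJKU:{A,C}, Q:{G} ∪→ {A,C,G}; cost 1
[col 1] JK: children J:{T}, K:{T} ∩→ {T}; cost 0
[col 1] EJK: children E:{C}, JK:{T} ∪→ {C,T}; cost 1
[col 1] EJKU: children EJK:{C,T}, U:{T} ∩→ {T}; cost 0
[col 1] EJKQU: children EJKU:{T}, Q:{C} ∪→ {C,T}; cost 1
[col 2] JK: children J:{T}, K:{A} ∪→ {A,T}; cost 1
[col 2] EJK: children E:{G}, JK:{A,T} ∪→ {A,G,T}; cost 1
[col 2] EJKU: children EJK:{A,G,T}, U:{C} ∪→ {A,C,G,T}; cost 1
[col 2] EJKQU: children EJKU:{A,C,G,T}, Q:{C} ∩→ {C}; cost 0
[col 3] JK: children J:{C}, K:{C} ∩→ {C}; cost 0
[col 3] EJK: children E:{A}, JK:{C} ∪→ {A,C}; cost 1
[col 3] EJKU: children EJK:{A,C}, U:{T} ∪→ {A,C,T}; cost 1
[col 3] EJKQU: children EJKU:{A,C,T}, Q:{A} ∩→ {A}; cost 0
[col 4] JK: children J:{C}, K:{C} ∩→ {C}; cost 0
[col 4] EJK: children E:{A}, JK:{C} ∪→ {A,C}; cost 1
[col 4] EJKU: children EJK:{A,C}, U:{G} ∪→ {A,C,G}; cost 1
[col 4] EJKQU: children EJKU:{A,C,G}, Q:{T} ∪→ {A,C,G,T}; cost 1
[col 5] JK: children J:{A}, K:{G} ∪→ {A,G}; cost 1
[col 5] EJK: children E:{A}, JK:{A,G} ∩→ {A}; cost 0
[col 5] EJKU: children EJK:{A}, U:{T} ∪→ {A,T}; cost 1
[col 5] EJKQU: children EJKU:{A,T}, Q:{C} ∪→ {A,C,T}; cost 1
[col 6] JK: children J:{A}, K:{G} ∪→ {A,G}; cost 1
[col 6] EJK: children E:{T}, JK:{A,G} ∪→ {A,G,T}; cost 1
[col 6] EJKU: children EJK:{A,G,T}, U:{C} ∪→ {A,C,G,T}; cost 1
[col 6] EJKQU: children EJKU:{A,C,G,T}, Q:{T} ∩→ {T}; cost 0
[col 7] JK: children J:{G}, K:{T} ∪→ {G,T}; cost 1
[col 7] EJK: children E:{G}, JK:{G,T} ∩→ {G}; cost 0
[col 7] EJKU: children EJK:{G}, U:{T} ∪→ {G,T}; cost 1
[col 7] EJKQU: children EJKU:{G,T}, Q:{T} ∩→ {T}; cost 0
per-site changes: [3, 2, 3, 2, 3, 3, 3, 2]; total = 21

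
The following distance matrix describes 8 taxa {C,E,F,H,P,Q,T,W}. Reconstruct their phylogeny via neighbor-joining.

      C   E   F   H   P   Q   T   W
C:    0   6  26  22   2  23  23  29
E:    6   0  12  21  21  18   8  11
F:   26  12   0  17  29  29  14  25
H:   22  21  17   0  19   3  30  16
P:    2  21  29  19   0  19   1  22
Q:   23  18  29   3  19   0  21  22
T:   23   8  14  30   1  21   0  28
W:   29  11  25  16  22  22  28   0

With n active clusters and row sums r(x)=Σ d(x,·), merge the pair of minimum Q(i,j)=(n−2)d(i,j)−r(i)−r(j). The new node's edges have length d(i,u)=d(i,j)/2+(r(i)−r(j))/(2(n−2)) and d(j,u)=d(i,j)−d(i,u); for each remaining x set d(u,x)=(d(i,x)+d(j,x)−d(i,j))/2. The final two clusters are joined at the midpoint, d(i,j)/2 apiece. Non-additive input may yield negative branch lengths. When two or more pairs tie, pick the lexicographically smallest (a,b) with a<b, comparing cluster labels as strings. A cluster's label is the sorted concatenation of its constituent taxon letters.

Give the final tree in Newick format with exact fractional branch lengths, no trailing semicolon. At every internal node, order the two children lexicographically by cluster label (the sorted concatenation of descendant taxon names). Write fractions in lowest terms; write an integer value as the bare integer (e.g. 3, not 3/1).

(((((C:49/20,P:-9/20):121/16,T:55/16):255/64,E:49/64):55/64,F:649/64):279/128,((H:11/12,Q:25/12):253/32,W:307/32):279/128)

1. join H+Q (d=3, Q=-245) ⇒ HQ; edges |H|=11/12, |Q|=25/12
  updated: d(C,HQ)=21, d(E,HQ)=18, d(F,HQ)=43/2, d(HQ,P)=35/2, d(HQ,T)=24, d(HQ,W)=35/2
2. join C+P (d=2, Q=-379/2) ⇒ CP; edges |C|=49/20, |P|=-9/20
  updated: d(CP,E)=25/2, d(CP,F)=53/2, d(CP,HQ)=73/4, d(CP,T)=11, d(CP,W)=49/2
3. join HQ+W (d=35/2, Q=-541/4) ⇒ HQW; edges |HQ|=253/32, |W|=307/32
  updated: d(CP,HQW)=101/8, d(E,HQW)=23/4, d(F,HQW)=29/2, d(HQW,T)=69/4
4. join CP+T (d=11, Q=-639/8) ⇒ CPT; edges |CP|=121/16, |T|=55/16
  updated: d(CPT,E)=19/4, d(CPT,F)=59/4, d(CPT,HQW)=151/16
5. join CPT+E (d=19/4, Q=-671/16) ⇒ CEPT; edges |CPT|=255/64, |E|=49/64
  updated: d(CEPT,F)=11, d(CEPT,HQW)=167/32
6. join CEPT+F (d=11, Q=-983/32) ⇒ CEFPT; edges |CEPT|=55/64, |F|=649/64
  updated: d(CEFPT,HQW)=279/64
7. join CEFPT+HQW (d=279/64) ⇒ CEFHPQTW; edges |CEFPT|=279/128, |HQW|=279/128
final tree: (((((C:49/20,P:-9/20):121/16,T:55/16):255/64,E:49/64):55/64,F:649/64):279/128,((H:11/12,Q:25/12):253/32,W:307/32):279/128)
total length: 3431/64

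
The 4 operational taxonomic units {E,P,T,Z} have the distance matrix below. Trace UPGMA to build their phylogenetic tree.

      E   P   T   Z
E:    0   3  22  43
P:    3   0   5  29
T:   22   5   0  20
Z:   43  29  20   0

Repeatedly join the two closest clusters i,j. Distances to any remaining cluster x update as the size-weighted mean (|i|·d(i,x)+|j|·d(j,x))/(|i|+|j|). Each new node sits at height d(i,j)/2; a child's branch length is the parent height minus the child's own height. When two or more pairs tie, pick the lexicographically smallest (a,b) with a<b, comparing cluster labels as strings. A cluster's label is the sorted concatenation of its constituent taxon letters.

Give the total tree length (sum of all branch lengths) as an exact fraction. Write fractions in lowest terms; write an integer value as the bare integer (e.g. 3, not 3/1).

iteration 1: select E,P (d=3); attach at lengths (3/2, 3/2); label the merged cluster EP
  updated: d(EP,T)=27/2, d(EP,Z)=36
iteration 2: select EP,T (d=27/2); attach at lengths (21/4, 27/4); label the merged cluster EPT
  updated: d(EPT,Z)=92/3
iteration 3: select EPT,Z (d=92/3); attach at lengths (103/12, 46/3); label the merged cluster EPTZ
final tree: (((E:3/2,P:3/2):21/4,T:27/4):103/12,Z:46/3)
total length: 467/12

467/12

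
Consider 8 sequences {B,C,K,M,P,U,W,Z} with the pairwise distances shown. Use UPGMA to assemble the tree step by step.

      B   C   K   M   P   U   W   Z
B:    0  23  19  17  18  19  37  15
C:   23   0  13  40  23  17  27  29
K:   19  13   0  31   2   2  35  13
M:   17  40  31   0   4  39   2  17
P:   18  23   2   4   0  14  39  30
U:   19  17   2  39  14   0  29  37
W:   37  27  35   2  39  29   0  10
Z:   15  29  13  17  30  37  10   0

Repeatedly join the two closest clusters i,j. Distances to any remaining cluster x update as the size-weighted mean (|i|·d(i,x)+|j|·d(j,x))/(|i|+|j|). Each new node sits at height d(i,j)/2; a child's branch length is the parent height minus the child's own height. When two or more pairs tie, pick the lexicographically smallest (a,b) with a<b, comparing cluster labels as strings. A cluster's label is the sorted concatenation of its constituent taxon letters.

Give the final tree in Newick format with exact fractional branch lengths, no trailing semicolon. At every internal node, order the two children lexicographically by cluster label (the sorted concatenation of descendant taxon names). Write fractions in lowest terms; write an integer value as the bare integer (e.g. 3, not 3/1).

iteration 1: select K,P (d=2); attach at lengths (1, 1); label the merged cluster KP
  updated: d(B,KP)=37/2, d(C,KP)=18, d(KP,M)=35/2, d(KP,U)=8, d(KP,W)=37, d(KP,Z)=43/2
iteration 2: select M,W (d=2); attach at lengths (1, 1); label the merged cluster MW
  updated: d(B,MW)=27, d(C,MW)=67/2, d(KP,MW)=109/4, d(MW,U)=34, d(MW,Z)=27/2
iteration 3: select KP,U (d=8); attach at lengths (3, 4); label the merged cluster KPU
  updated: d(B,KPU)=56/3, d(C,KPU)=53/3, d(KPU,MW)=59/2, d(KPU,Z)=80/3
iteration 4: select MW,Z (d=27/2); attach at lengths (23/4, 27/4); label the merged cluster MWZ
  updated: d(B,MWZ)=23, d(C,MWZ)=32, d(KPU,MWZ)=257/9
iteration 5: select C,KPU (d=53/3); attach at lengths (53/6, 29/6); label the merged cluster CKPU
  updated: d(B,CKPU)=79/4, d(CKPU,MWZ)=353/12
iteration 6: select B,CKPU (d=79/4); attach at lengths (79/8, 25/24); label the merged cluster BCKPU
  updated: d(BCKPU,MWZ)=422/15
iteration 7: select BCKPU,MWZ (d=422/15); attach at lengths (503/120, 439/60); label the merged cluster BCKMPUWZ
final tree: ((B:79/8,(C:53/6,((K:1,P:1):3,U:4):29/6):25/24):503/120,((M:1,W:1):23/4,Z:27/4):439/60)
total length: 7151/120

((B:79/8,(C:53/6,((K:1,P:1):3,U:4):29/6):25/24):503/120,((M:1,W:1):23/4,Z:27/4):439/60)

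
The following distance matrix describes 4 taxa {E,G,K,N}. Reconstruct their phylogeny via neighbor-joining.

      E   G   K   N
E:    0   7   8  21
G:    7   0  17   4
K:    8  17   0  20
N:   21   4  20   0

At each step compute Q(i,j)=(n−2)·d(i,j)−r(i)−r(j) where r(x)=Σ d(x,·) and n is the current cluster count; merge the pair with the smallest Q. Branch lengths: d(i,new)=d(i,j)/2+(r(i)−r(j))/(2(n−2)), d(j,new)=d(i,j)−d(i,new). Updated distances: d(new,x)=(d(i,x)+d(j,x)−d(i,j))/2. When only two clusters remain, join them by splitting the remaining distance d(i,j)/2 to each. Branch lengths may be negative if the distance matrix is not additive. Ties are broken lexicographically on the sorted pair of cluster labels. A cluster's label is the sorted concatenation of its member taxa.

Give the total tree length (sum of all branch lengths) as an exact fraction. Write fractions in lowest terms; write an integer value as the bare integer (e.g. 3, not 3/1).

1. join E+K (d=8, Q=-65) ⇒ EK; edges |E|=7/4, |K|=25/4
  updated: d(EK,G)=8, d(EK,N)=33/2
2. join EK+G (d=8, Q=-57/2) ⇒ EGK; edges |EK|=41/4, |G|=-9/4
  updated: d(EGK,N)=25/4
3. join EGK+N (d=25/4) ⇒ EGKN; edges |EGK|=25/8, |N|=25/8
final tree: (((E:7/4,K:25/4):41/4,G:-9/4):25/8,N:25/8)
total length: 89/4

89/4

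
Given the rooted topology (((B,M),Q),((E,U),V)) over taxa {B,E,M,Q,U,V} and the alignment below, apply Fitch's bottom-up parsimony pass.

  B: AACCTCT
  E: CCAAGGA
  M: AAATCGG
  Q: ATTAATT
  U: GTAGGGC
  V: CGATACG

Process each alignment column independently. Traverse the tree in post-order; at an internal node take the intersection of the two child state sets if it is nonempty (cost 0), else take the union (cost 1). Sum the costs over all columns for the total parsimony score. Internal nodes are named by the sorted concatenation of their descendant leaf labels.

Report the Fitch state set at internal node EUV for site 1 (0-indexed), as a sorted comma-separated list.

BM@0: {A} ∩ {A} = {A} (intersection, +0)
BMQ@0: {A} ∩ {A} = {A} (intersection, +0)
EU@0: {C} ∪ {G} = {C,G} (union, +1)
EUV@0: {C,G} ∩ {C} = {C} (intersection, +0)
BEMQUV@0: {A} ∪ {C} = {A,C} (union, +1)
BM@1: {A} ∩ {A} = {A} (intersection, +0)
BMQ@1: {A} ∪ {T} = {A,T} (union, +1)
EU@1: {C} ∪ {T} = {C,T} (union, +1)
EUV@1: {C,T} ∪ {G} = {C,G,T} (union, +1)
BEMQUV@1: {A,T} ∩ {C,G,T} = {T} (intersection, +0)
BM@2: {C} ∪ {A} = {A,C} (union, +1)
BMQ@2: {A,C} ∪ {T} = {A,C,T} (union, +1)
EU@2: {A} ∩ {A} = {A} (intersection, +0)
EUV@2: {A} ∩ {A} = {A} (intersection, +0)
BEMQUV@2: {A,C,T} ∩ {A} = {A} (intersection, +0)
BM@3: {C} ∪ {T} = {C,T} (union, +1)
BMQ@3: {C,T} ∪ {A} = {A,C,T} (union, +1)
EU@3: {A} ∪ {G} = {A,G} (union, +1)
EUV@3: {A,G} ∪ {T} = {A,G,T} (union, +1)
BEMQUV@3: {A,C,T} ∩ {A,G,T} = {A,T} (intersection, +0)
BM@4: {T} ∪ {C} = {C,T} (union, +1)
BMQ@4: {C,T} ∪ {A} = {A,C,T} (union, +1)
EU@4: {G} ∩ {G} = {G} (intersection, +0)
EUV@4: {G} ∪ {A} = {A,G} (union, +1)
BEMQUV@4: {A,C,T} ∩ {A,G} = {A} (intersection, +0)
BM@5: {C} ∪ {G} = {C,G} (union, +1)
BMQ@5: {C,G} ∪ {T} = {C,G,T} (union, +1)
EU@5: {G} ∩ {G} = {G} (intersection, +0)
EUV@5: {G} ∪ {C} = {C,G} (union, +1)
BEMQUV@5: {C,G,T} ∩ {C,G} = {C,G} (intersection, +0)
BM@6: {T} ∪ {G} = {G,T} (union, +1)
BMQ@6: {G,T} ∩ {T} = {T} (intersection, +0)
EU@6: {A} ∪ {C} = {A,C} (union, +1)
EUV@6: {A,C} ∪ {G} = {A,C,G} (union, +1)
BEMQUV@6: {T} ∪ {A,C,G} = {A,C,G,T} (union, +1)
per-site changes: [2, 3, 2, 4, 3, 3, 4]; total = 21

C,G,T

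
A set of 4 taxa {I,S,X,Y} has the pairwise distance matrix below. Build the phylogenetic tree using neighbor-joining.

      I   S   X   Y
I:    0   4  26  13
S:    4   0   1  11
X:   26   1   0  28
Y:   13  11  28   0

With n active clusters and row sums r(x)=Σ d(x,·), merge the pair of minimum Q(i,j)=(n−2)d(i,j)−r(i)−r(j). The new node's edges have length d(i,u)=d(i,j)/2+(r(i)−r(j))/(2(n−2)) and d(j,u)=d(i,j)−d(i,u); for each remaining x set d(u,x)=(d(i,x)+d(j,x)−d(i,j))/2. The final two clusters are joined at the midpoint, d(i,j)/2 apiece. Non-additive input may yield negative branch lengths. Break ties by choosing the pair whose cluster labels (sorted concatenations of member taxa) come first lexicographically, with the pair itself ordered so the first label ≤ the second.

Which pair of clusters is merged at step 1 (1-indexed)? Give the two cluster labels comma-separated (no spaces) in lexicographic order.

iteration 1: select I,Y (d=13, Q=-69); attach at lengths (17/4, 35/4); label the merged cluster IY
  updated: d(IY,S)=1, d(IY,X)=41/2
iteration 2: select IY,S (d=1, Q=-45/2); attach at lengths (41/4, -37/4); label the merged cluster ISY
  updated: d(ISY,X)=41/4
iteration 3: select ISY,X (d=41/4); attach at lengths (41/8, 41/8); label the merged cluster ISXY
final tree: (((I:17/4,Y:35/4):41/4,S:-37/4):41/8,X:41/8)
total length: 97/4

I,Y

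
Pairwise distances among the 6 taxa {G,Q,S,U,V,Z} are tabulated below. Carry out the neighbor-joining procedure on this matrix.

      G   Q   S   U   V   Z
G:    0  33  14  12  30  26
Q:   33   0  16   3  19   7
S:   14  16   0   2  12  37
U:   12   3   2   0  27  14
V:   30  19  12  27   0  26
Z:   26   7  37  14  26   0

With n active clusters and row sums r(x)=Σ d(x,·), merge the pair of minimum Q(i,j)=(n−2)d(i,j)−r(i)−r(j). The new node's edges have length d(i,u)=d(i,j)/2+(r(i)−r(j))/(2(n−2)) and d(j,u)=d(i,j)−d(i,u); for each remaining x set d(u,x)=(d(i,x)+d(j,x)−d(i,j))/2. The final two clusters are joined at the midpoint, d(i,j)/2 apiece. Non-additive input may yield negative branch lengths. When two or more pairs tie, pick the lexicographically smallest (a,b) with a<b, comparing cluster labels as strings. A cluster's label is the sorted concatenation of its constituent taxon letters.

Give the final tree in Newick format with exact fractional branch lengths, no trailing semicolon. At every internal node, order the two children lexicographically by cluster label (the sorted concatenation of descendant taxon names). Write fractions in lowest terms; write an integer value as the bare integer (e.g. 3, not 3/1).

iteration 1: select Q,Z (d=7, Q=-160); attach at lengths (-1/2, 15/2); label the merged cluster QZ
  updated: d(G,QZ)=26, d(QZ,S)=23, d(QZ,U)=5, d(QZ,V)=19
iteration 2: select QZ,U (d=5, Q=-104); attach at lengths (7, -2); label the merged cluster QUZ
  updated: d(G,QUZ)=33/2, d(QUZ,S)=10, d(QUZ,V)=41/2
iteration 3: select G,QUZ (d=33/2, Q=-149/2); attach at lengths (93/8, 39/8); label the merged cluster GQUZ
  updated: d(GQUZ,S)=15/4, d(GQUZ,V)=17
iteration 4: select GQUZ,S (d=15/4, Q=-131/4); attach at lengths (35/8, -5/8); label the merged cluster GQSUZ
  updated: d(GQSUZ,V)=101/8
iteration 5: select GQSUZ,V (d=101/8); attach at lengths (101/16, 101/16); label the merged cluster GQSUVZ
final tree: (((G:93/8,((Q:-1/2,Z:15/2):7,U:-2):39/8):35/8,S:-5/8):101/16,V:101/16)
total length: 359/8

(((G:93/8,((Q:-1/2,Z:15/2):7,U:-2):39/8):35/8,S:-5/8):101/16,V:101/16)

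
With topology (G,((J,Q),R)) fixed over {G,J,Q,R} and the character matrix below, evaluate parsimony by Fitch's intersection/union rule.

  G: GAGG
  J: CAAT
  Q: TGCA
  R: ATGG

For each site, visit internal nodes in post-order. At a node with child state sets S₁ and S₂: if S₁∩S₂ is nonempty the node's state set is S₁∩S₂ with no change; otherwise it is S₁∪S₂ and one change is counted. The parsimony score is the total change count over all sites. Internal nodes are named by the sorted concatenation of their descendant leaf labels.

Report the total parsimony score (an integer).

[col 0] JQ: children J:{C}, Q:{T} ∪→ {C,T}; cost 1
[col 0] JQR: children JQ:{C,T}, R:{A} ∪→ {A,C,T}; cost 1
[col 0] GJQR: children G:{G}, JQR:{A,C,T} ∪→ {A,C,G,T}; cost 1
[col 1] JQ: children J:{A}, Q:{G} ∪→ {A,G}; cost 1
[col 1] JQR: children JQ:{A,G}, R:{T} ∪→ {A,G,T}; cost 1
[col 1] GJQR: children G:{A}, JQR:{A,G,T} ∩→ {A}; cost 0
[col 2] JQ: children J:{A}, Q:{C} ∪→ {A,C}; cost 1
[col 2] JQR: children JQ:{A,C}, R:{G} ∪→ {A,C,G}; cost 1
[col 2] GJQR: children G:{G}, JQR:{A,C,G} ∩→ {G}; cost 0
[col 3] JQ: children J:{T}, Q:{A} ∪→ {A,T}; cost 1
[col 3] JQR: children JQ:{A,T}, R:{G} ∪→ {A,G,T}; cost 1
[col 3] GJQR: children G:{G}, JQR:{A,G,T} ∩→ {G}; cost 0
per-site changes: [3, 2, 2, 2]; total = 9

9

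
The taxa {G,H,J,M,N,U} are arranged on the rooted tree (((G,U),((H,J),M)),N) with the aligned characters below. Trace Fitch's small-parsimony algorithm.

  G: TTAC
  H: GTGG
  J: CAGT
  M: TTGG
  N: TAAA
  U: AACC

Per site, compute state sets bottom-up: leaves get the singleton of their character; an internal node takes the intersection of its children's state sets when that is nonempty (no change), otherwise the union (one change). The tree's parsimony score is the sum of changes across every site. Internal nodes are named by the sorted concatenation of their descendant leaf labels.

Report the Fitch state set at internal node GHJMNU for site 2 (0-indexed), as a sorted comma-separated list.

[col 0] GU: children G:{T}, U:{A} ∪→ {A,T}; cost 1
[col 0] HJ: children H:{G}, J:{C} ∪→ {C,G}; cost 1
[col 0] HJM: children HJ:{C,G}, M:{T} ∪→ {C,G,T}; cost 1
[col 0] GHJMU: children GU:{A,T}, HJM:{C,G,T} ∩→ {T}; cost 0
[col 0] GHJMNU: children GHJMU:{T}, N:{T} ∩→ {T}; cost 0
[col 1] GU: children G:{T}, U:{A} ∪→ {A,T}; cost 1
[col 1] HJ: children H:{T}, J:{A} ∪→ {A,T}; cost 1
[col 1] HJM: children HJ:{A,T}, M:{T} ∩→ {T}; cost 0
[col 1] GHJMU: children GU:{A,T}, HJM:{T} ∩→ {T}; cost 0
[col 1] GHJMNU: children GHJMU:{T}, N:{A} ∪→ {A,T}; cost 1
[col 2] GU: children G:{A}, U:{C} ∪→ {A,C}; cost 1
[col 2] HJ: children H:{G}, J:{G} ∩→ {G}; cost 0
[col 2] HJM: children HJ:{G}, M:{G} ∩→ {G}; cost 0
[col 2] GHJMU: children GU:{A,C}, HJM:{G} ∪→ {A,C,G}; cost 1
[col 2] GHJMNU: children GHJMU:{A,C,G}, N:{A} ∩→ {A}; cost 0
[col 3] GU: children G:{C}, U:{C} ∩→ {C}; cost 0
[col 3] HJ: children H:{G}, J:{T} ∪→ {G,T}; cost 1
[col 3] HJM: children HJ:{G,T}, M:{G} ∩→ {G}; cost 0
[col 3] GHJMU: children GU:{C}, HJM:{G} ∪→ {C,G}; cost 1
[col 3] GHJMNU: children GHJMU:{C,G}, N:{A} ∪→ {A,C,G}; cost 1
per-site changes: [3, 3, 2, 3]; total = 11

A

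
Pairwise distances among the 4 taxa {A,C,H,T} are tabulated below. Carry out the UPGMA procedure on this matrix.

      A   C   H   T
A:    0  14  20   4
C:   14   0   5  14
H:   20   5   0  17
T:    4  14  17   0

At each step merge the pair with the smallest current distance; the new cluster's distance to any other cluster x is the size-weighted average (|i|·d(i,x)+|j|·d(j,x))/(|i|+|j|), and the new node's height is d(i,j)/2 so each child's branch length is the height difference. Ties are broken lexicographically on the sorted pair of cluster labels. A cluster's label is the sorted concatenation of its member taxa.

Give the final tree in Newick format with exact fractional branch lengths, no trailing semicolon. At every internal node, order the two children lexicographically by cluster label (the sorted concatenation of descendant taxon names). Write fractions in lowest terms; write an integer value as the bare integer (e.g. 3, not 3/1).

((A:2,T:2):49/8,(C:5/2,H:5/2):45/8)

iteration 1: select A,T (d=4); attach at lengths (2, 2); label the merged cluster AT
  updated: d(AT,C)=14, d(AT,H)=37/2
iteration 2: select C,H (d=5); attach at lengths (5/2, 5/2); label the merged cluster CH
  updated: d(AT,CH)=65/4
iteration 3: select AT,CH (d=65/4); attach at lengths (49/8, 45/8); label the merged cluster ACHT
final tree: ((A:2,T:2):49/8,(C:5/2,H:5/2):45/8)
total length: 83/4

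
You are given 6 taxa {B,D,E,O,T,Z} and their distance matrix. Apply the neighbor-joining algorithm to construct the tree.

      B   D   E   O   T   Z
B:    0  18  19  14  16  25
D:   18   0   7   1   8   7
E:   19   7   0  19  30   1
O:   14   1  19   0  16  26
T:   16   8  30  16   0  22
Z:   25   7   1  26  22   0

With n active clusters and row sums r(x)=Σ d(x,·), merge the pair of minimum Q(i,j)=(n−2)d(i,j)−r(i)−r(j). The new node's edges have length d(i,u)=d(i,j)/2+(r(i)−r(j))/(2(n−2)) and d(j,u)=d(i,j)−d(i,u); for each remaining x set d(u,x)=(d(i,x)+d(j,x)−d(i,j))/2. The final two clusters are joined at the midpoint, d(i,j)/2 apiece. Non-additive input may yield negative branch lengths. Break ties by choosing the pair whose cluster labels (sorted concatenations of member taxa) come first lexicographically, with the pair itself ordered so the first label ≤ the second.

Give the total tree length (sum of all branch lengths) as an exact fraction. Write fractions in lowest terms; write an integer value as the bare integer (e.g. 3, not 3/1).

1. join E+Z (d=1, Q=-153) ⇒ EZ; edges |E|=-1/8, |Z|=9/8
  updated: d(B,EZ)=43/2, d(D,EZ)=13/2, d(EZ,O)=22, d(EZ,T)=51/2
2. join D+EZ (d=13/2, Q=-179/2) ⇒ DEZ; edges |D|=-15/4, |EZ|=41/4
  updated: d(B,DEZ)=33/2, d(DEZ,O)=33/4, d(DEZ,T)=27/2
3. join B+T (d=16, Q=-60) ⇒ BT; edges |B|=33/4, |T|=31/4
  updated: d(BT,DEZ)=7, d(BT,O)=7
4. join BT+DEZ (d=7, Q=-89/4) ⇒ BDETZ; edges |BT|=23/8, |DEZ|=33/8
  updated: d(BDETZ,O)=33/8
5. join BDETZ+O (d=33/8) ⇒ BDEOTZ; edges |BDETZ|=33/16, |O|=33/16
final tree: (((B:33/4,T:31/4):23/8,(D:-15/4,(E:-1/8,Z:9/8):41/4):33/8):33/16,O:33/16)
total length: 277/8

277/8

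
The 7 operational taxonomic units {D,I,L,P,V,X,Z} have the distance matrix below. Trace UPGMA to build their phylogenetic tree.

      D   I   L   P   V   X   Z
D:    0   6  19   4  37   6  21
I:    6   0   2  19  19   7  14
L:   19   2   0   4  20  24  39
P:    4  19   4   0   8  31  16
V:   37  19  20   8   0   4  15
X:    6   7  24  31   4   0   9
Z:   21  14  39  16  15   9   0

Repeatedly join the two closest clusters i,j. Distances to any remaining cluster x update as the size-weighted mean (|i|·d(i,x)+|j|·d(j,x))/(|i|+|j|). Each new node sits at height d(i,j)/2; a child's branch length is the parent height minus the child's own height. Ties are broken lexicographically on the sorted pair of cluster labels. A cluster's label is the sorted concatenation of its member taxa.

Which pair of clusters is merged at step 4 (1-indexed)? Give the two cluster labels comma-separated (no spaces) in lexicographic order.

DP,IL

step 1: merge (I,L) at d=2; branch lengths I→1, L→1; new cluster IL
  updated: d(D,IL)=25/2, d(IL,P)=23/2, d(IL,V)=39/2, d(IL,X)=31/2, d(IL,Z)=53/2
step 2: merge (D,P) at d=4; branch lengths D→2, P→2; new cluster DP
  updated: d(DP,IL)=12, d(DP,V)=45/2, d(DP,X)=37/2, d(DP,Z)=37/2
step 3: merge (V,X) at d=4; branch lengths V→2, X→2; new cluster VX
  updated: d(DP,VX)=41/2, d(IL,VX)=35/2, d(VX,Z)=12
step 4: merge (DP,IL) at d=12; branch lengths DP→4, IL→5; new cluster DILP
  updated: d(DILP,VX)=19, d(DILP,Z)=45/2
step 5: merge (VX,Z) at d=12; branch lengths VX→4, Z→6; new cluster VXZ
  updated: d(DILP,VXZ)=121/6
step 6: merge (DILP,VXZ) at d=121/6; branch lengths DILP→49/12, VXZ→49/12; new cluster DILPVXZ
final tree: (((D:2,P:2):4,(I:1,L:1):5):49/12,((V:2,X:2):4,Z:6):49/12)
total length: 223/6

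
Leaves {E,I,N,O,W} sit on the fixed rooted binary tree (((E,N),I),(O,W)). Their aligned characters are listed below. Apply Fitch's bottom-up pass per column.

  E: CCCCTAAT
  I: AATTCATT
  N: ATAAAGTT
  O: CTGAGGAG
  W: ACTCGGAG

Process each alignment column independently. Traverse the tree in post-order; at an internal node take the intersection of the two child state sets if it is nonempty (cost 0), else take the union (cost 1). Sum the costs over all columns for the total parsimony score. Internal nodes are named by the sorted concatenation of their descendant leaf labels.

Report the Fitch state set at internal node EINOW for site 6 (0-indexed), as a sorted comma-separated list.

A,T

site 0, node EN: E={C} ∪ N={A} → {A,C} (+1)
site 0, node EIN: EN={A,C} ∩ I={A} → {A} (+0)
site 0, node OW: O={C} ∪ W={A} → {A,C} (+1)
site 0, node EINOW: EIN={A} ∩ OW={A,C} → {A} (+0)
site 1, node EN: E={C} ∪ N={T} → {C,T} (+1)
site 1, node EIN: EN={C,T} ∪ I={A} → {A,C,T} (+1)
site 1, node OW: O={T} ∪ W={C} → {C,T} (+1)
site 1, node EINOW: EIN={A,C,T} ∩ OW={C,T} → {C,T} (+0)
site 2, node EN: E={C} ∪ N={A} → {A,C} (+1)
site 2, node EIN: EN={A,C} ∪ I={T} → {A,C,T} (+1)
site 2, node OW: O={G} ∪ W={T} → {G,T} (+1)
site 2, node EINOW: EIN={A,C,T} ∩ OW={G,T} → {T} (+0)
site 3, node EN: E={C} ∪ N={A} → {A,C} (+1)
site 3, node EIN: EN={A,C} ∪ I={T} → {A,C,T} (+1)
site 3, node OW: O={A} ∪ W={C} → {A,C} (+1)
site 3, node EINOW: EIN={A,C,T} ∩ OW={A,C} → {A,C} (+0)
site 4, node EN: E={T} ∪ N={A} → {A,T} (+1)
site 4, node EIN: EN={A,T} ∪ I={C} → {A,C,T} (+1)
site 4, node OW: O={G} ∩ W={G} → {G} (+0)
site 4, node EINOW: EIN={A,C,T} ∪ OW={G} → {A,C,G,T} (+1)
site 5, node EN: E={A} ∪ N={G} → {A,G} (+1)
site 5, node EIN: EN={A,G} ∩ I={A} → {A} (+0)
site 5, node OW: O={G} ∩ W={G} → {G} (+0)
site 5, node EINOW: EIN={A} ∪ OW={G} → {A,G} (+1)
site 6, node EN: E={A} ∪ N={T} → {A,T} (+1)
site 6, node EIN: EN={A,T} ∩ I={T} → {T} (+0)
site 6, node OW: O={A} ∩ W={A} → {A} (+0)
site 6, node EINOW: EIN={T} ∪ OW={A} → {A,T} (+1)
site 7, node EN: E={T} ∩ N={T} → {T} (+0)
site 7, node EIN: EN={T} ∩ I={T} → {T} (+0)
site 7, node OW: O={G} ∩ W={G} → {G} (+0)
site 7, node EINOW: EIN={T} ∪ OW={G} → {G,T} (+1)
per-site changes: [2, 3, 3, 3, 3, 2, 2, 1]; total = 19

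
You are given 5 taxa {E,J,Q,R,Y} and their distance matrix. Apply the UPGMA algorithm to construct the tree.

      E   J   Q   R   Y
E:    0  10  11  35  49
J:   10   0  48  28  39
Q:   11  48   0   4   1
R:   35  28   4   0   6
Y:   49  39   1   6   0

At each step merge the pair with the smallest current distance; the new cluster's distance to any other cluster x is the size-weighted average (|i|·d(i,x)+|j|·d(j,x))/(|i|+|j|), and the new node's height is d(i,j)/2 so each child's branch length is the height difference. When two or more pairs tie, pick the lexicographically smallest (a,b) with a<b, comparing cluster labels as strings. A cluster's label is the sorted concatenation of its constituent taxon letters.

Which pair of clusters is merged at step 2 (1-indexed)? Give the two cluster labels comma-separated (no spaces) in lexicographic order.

step 1: merge (Q,Y) at d=1; branch lengths Q→1/2, Y→1/2; new cluster QY
  updated: d(E,QY)=30, d(J,QY)=87/2, d(QY,R)=5
step 2: merge (QY,R) at d=5; branch lengths QY→2, R→5/2; new cluster QRY
  updated: d(E,QRY)=95/3, d(J,QRY)=115/3
step 3: merge (E,J) at d=10; branch lengths E→5, J→5; new cluster EJ
  updated: d(EJ,QRY)=35
step 4: merge (EJ,QRY) at d=35; branch lengths EJ→25/2, QRY→15; new cluster EJQRY
final tree: ((E:5,J:5):25/2,((Q:1/2,Y:1/2):2,R:5/2):15)
total length: 43

QY,R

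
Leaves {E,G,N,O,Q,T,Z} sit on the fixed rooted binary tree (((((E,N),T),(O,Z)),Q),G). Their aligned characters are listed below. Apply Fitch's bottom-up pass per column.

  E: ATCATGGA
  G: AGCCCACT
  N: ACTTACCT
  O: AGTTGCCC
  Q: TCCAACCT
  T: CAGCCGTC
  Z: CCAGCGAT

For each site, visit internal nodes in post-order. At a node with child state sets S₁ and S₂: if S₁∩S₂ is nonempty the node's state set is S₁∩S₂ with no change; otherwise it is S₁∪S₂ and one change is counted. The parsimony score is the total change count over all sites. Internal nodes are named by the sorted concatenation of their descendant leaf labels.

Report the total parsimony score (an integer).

30

EN@0: {A} ∩ {A} = {A} (intersection, +0)
ENT@0: {A} ∪ {C} = {A,C} (union, +1)
OZ@0: {A} ∪ {C} = {A,C} (union, +1)
ENOTZ@0: {A,C} ∩ {A,C} = {A,C} (intersection, +0)
ENOQTZ@0: {A,C} ∪ {T} = {A,C,T} (union, +1)
EGNOQTZ@0: {A,C,T} ∩ {A} = {A} (intersection, +0)
EN@1: {T} ∪ {C} = {C,T} (union, +1)
ENT@1: {C,T} ∪ {A} = {A,C,T} (union, +1)
OZ@1: {G} ∪ {C} = {C,G} (union, +1)
ENOTZ@1: {A,C,T} ∩ {C,G} = {C} (intersection, +0)
ENOQTZ@1: {C} ∩ {C} = {C} (intersection, +0)
EGNOQTZ@1: {C} ∪ {G} = {C,G} (union, +1)
EN@2: {C} ∪ {T} = {C,T} (union, +1)
ENT@2: {C,T} ∪ {G} = {C,G,T} (union, +1)
OZ@2: {T} ∪ {A} = {A,T} (union, +1)
ENOTZ@2: {C,G,T} ∩ {A,T} = {T} (intersection, +0)
ENOQTZ@2: {T} ∪ {C} = {C,T} (union, +1)
EGNOQTZ@2: {C,T} ∩ {C} = {C} (intersection, +0)
EN@3: {A} ∪ {T} = {A,T} (union, +1)
ENT@3: {A,T} ∪ {C} = {A,C,T} (union, +1)
OZ@3: {T} ∪ {G} = {G,T} (union, +1)
ENOTZ@3: {A,C,T} ∩ {G,T} = {T} (intersection, +0)
ENOQTZ@3: {T} ∪ {A} = {A,T} (union, +1)
EGNOQTZ@3: {A,T} ∪ {C} = {A,C,T} (union, +1)
EN@4: {T} ∪ {A} = {A,T} (union, +1)
ENT@4: {A,T} ∪ {C} = {A,C,T} (union, +1)
OZ@4: {G} ∪ {C} = {C,G} (union, +1)
ENOTZ@4: {A,C,T} ∩ {C,G} = {C} (intersection, +0)
ENOQTZ@4: {C} ∪ {A} = {A,C} (union, +1)
EGNOQTZ@4: {A,C} ∩ {C} = {C} (intersection, +0)
EN@5: {G} ∪ {C} = {C,G} (union, +1)
ENT@5: {C,G} ∩ {G} = {G} (intersection, +0)
OZ@5: {C} ∪ {G} = {C,G} (union, +1)
ENOTZ@5: {G} ∩ {C,G} = {G} (intersection, +0)
ENOQTZ@5: {G} ∪ {C} = {C,G} (union, +1)
EGNOQTZ@5: {C,G} ∪ {A} = {A,C,G} (union, +1)
EN@6: {G} ∪ {C} = {C,G} (union, +1)
ENT@6: {C,G} ∪ {T} = {C,G,T} (union, +1)
OZ@6: {C} ∪ {A} = {A,C} (union, +1)
ENOTZ@6: {C,G,T} ∩ {A,C} = {C} (intersection, +0)
ENOQTZ@6: {C} ∩ {C} = {C} (intersection, +0)
EGNOQTZ@6: {C} ∩ {C} = {C} (intersection, +0)
EN@7: {A} ∪ {T} = {A,T} (union, +1)
ENT@7: {A,T} ∪ {C} = {A,C,T} (union, +1)
OZ@7: {C} ∪ {T} = {C,T} (union, +1)
ENOTZ@7: {A,C,T} ∩ {C,T} = {C,T} (intersection, +0)
ENOQTZ@7: {C,T} ∩ {T} = {T} (intersection, +0)
EGNOQTZ@7: {T} ∩ {T} = {T} (intersection, +0)
per-site changes: [3, 4, 4, 5, 4, 4, 3, 3]; total = 30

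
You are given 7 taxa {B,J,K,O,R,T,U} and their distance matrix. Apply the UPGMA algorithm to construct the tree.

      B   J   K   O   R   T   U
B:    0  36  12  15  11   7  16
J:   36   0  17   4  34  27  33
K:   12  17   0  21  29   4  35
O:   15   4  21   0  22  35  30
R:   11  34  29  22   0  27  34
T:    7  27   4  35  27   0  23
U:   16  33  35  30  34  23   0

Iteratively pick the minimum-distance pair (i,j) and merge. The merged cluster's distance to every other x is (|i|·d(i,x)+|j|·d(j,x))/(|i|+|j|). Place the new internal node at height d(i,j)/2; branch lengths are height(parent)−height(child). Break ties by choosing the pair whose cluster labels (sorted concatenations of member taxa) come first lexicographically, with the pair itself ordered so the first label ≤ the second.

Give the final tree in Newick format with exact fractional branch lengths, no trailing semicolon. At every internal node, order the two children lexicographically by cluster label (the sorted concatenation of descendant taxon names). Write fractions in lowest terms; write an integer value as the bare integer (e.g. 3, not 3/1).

1. join J+O (d=4) ⇒ JO; edges |J|=2, |O|=2
  updated: d(B,JO)=51/2, d(JO,K)=19, d(JO,R)=28, d(JO,T)=31, d(JO,U)=63/2
2. join K+T (d=4) ⇒ KT; edges |K|=2, |T|=2
  updated: d(B,KT)=19/2, d(JO,KT)=25, d(KT,R)=28, d(KT,U)=29
3. join B+KT (d=19/2) ⇒ BKT; edges |B|=19/4, |KT|=11/4
  updated: d(BKT,JO)=151/6, d(BKT,R)=67/3, d(BKT,U)=74/3
4. join BKT+R (d=67/3) ⇒ BKRT; edges |BKT|=77/12, |R|=67/6
  updated: d(BKRT,JO)=207/8, d(BKRT,U)=27
5. join BKRT+JO (d=207/8) ⇒ BJKORT; edges |BKRT|=85/48, |JO|=175/16
  updated: d(BJKORT,U)=57/2
6. join BJKORT+U (d=57/2) ⇒ BJKORTU; edges |BJKORT|=21/16, |U|=57/4
final tree: ((((B:19/4,(K:2,T:2):11/4):77/12,R:67/6):85/48,(J:2,O:2):175/16):21/16,U:57/4)
total length: 2945/48

((((B:19/4,(K:2,T:2):11/4):77/12,R:67/6):85/48,(J:2,O:2):175/16):21/16,U:57/4)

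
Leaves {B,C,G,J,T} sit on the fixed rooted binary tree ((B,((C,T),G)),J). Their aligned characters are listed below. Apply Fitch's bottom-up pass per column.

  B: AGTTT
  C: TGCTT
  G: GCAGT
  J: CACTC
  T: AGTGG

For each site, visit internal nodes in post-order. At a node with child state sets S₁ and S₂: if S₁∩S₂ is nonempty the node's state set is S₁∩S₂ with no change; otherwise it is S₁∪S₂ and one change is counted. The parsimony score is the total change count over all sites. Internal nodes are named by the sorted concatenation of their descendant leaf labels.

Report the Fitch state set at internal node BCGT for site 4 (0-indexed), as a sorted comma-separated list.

site 0, node CT: C={T} ∪ T={A} → {A,T} (+1)
site 0, node CGT: CT={A,T} ∪ G={G} → {A,G,T} (+1)
site 0, node BCGT: B={A} ∩ CGT={A,G,T} → {A} (+0)
site 0, node BCGJT: BCGT={A} ∪ J={C} → {A,C} (+1)
site 1, node CT: C={G} ∩ T={G} → {G} (+0)
site 1, node CGT: CT={G} ∪ G={C} → {C,G} (+1)
site 1, node BCGT: B={G} ∩ CGT={C,G} → {G} (+0)
site 1, node BCGJT: BCGT={G} ∪ J={A} → {A,G} (+1)
site 2, node CT: C={C} ∪ T={T} → {C,T} (+1)
site 2, node CGT: CT={C,T} ∪ G={A} → {A,C,T} (+1)
site 2, node BCGT: B={T} ∩ CGT={A,C,T} → {T} (+0)
site 2, node BCGJT: BCGT={T} ∪ J={C} → {C,T} (+1)
site 3, node CT: C={T} ∪ T={G} → {G,T} (+1)
site 3, node CGT: CT={G,T} ∩ G={G} → {G} (+0)
site 3, node BCGT: B={T} ∪ CGT={G} → {G,T} (+1)
site 3, node BCGJT: BCGT={G,T} ∩ J={T} → {T} (+0)
site 4, node CT: C={T} ∪ T={G} → {G,T} (+1)
site 4, node CGT: CT={G,T} ∩ G={T} → {T} (+0)
site 4, node BCGT: B={T} ∩ CGT={T} → {T} (+0)
site 4, node BCGJT: BCGT={T} ∪ J={C} → {C,T} (+1)
per-site changes: [3, 2, 3, 2, 2]; total = 12

T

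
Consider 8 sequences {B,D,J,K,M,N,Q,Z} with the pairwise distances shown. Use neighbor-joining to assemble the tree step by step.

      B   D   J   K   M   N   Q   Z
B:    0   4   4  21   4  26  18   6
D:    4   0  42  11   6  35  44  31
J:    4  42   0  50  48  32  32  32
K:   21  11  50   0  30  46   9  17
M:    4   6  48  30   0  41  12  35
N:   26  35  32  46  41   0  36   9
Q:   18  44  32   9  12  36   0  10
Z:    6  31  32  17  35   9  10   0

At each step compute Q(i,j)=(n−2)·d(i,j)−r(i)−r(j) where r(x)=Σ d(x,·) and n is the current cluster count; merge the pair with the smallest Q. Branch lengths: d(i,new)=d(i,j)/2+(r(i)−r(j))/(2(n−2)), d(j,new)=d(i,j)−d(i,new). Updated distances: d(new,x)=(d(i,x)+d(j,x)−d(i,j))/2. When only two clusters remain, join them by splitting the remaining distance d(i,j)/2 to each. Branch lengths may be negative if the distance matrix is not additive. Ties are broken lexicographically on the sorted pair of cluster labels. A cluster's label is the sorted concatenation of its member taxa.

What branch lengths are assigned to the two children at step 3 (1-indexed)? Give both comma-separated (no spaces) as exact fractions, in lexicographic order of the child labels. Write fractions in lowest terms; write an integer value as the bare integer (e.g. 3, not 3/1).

iteration 1: select D,M (d=6, Q=-313); attach at lengths (11/4, 13/4); label the merged cluster DM
  updated: d(B,DM)=1, d(DM,J)=42, d(DM,K)=35/2, d(DM,N)=35, d(DM,Q)=25, d(DM,Z)=30
iteration 2: select B,J (d=4, Q=-248); attach at lengths (-48/5, 68/5); label the merged cluster BJ
  updated: d(BJ,DM)=39/2, d(BJ,K)=67/2, d(BJ,N)=27, d(BJ,Q)=23, d(BJ,Z)=17
iteration 3: select N,Z (d=9, Q=-200); attach at lengths (53/4, -17/4); label the merged cluster NZ
  updated: d(BJ,NZ)=35/2, d(DM,NZ)=28, d(K,NZ)=27, d(NZ,Q)=37/2
iteration 4: select K,Q (d=9, Q=-271/2); attach at lengths (77/12, 31/12); label the merged cluster KQ
  updated: d(BJ,KQ)=95/4, d(DM,KQ)=67/4, d(KQ,NZ)=73/4
iteration 5: select BJ,NZ (d=35/2, Q=-179/2); attach at lengths (8, 19/2); label the merged cluster BJNZ
  updated: d(BJNZ,DM)=15, d(BJNZ,KQ)=49/4
iteration 6: select BJNZ,DM (d=15, Q=-44); attach at lengths (21/4, 39/4); label the merged cluster BDJMNZ
  updated: d(BDJMNZ,KQ)=7
iteration 7: select BDJMNZ,KQ (d=7); attach at lengths (7/2, 7/2); label the merged cluster BDJKMNQZ
final tree: ((((B:-48/5,J:68/5):8,(N:53/4,Z:-17/4):19/2):21/4,(D:11/4,M:13/4):39/4):7/2,(K:77/12,Q:31/12):7/2)
total length: 135/2

53/4,-17/4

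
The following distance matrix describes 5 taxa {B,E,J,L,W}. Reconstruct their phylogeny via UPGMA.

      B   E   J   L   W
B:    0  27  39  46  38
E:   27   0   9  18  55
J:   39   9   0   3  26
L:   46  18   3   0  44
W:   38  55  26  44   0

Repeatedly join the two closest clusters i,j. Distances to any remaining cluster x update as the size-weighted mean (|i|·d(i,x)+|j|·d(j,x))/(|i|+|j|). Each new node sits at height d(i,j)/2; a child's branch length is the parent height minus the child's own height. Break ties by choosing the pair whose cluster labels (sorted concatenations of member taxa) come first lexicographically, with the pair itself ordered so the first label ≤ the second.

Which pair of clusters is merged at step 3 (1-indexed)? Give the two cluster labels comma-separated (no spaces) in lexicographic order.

step 1: merge (J,L) at d=3; branch lengths J→3/2, L→3/2; new cluster JL
  updated: d(B,JL)=85/2, d(E,JL)=27/2, d(JL,W)=35
step 2: merge (E,JL) at d=27/2; branch lengths E→27/4, JL→21/4; new cluster EJL
  updated: d(B,EJL)=112/3, d(EJL,W)=125/3
step 3: merge (B,EJL) at d=112/3; branch lengths B→56/3, EJL→143/12; new cluster BEJL
  updated: d(BEJL,W)=163/4
step 4: merge (BEJL,W) at d=163/4; branch lengths BEJL→41/24, W→163/8; new cluster BEJLW
final tree: ((B:56/3,(E:27/4,(J:3/2,L:3/2):21/4):143/12):41/24,W:163/8)
total length: 203/3

B,EJL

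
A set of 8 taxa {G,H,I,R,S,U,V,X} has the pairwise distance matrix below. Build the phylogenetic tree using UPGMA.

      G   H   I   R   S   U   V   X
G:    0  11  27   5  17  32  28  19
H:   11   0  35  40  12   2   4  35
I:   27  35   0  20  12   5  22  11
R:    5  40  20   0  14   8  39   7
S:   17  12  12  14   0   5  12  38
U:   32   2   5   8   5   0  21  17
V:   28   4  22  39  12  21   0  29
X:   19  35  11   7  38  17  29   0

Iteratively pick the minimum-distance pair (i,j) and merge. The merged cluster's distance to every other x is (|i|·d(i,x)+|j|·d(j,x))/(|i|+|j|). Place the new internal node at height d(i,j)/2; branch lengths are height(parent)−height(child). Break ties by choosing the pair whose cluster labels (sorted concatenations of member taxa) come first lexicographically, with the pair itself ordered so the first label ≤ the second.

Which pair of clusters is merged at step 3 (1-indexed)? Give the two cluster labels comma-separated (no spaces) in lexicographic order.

1. join H+U (d=2) ⇒ HU; edges |H|=1, |U|=1
  updated: d(G,HU)=43/2, d(HU,I)=20, d(HU,R)=24, d(HU,S)=17/2, d(HU,V)=25/2, d(HU,X)=26
2. join G+R (d=5) ⇒ GR; edges |G|=5/2, |R|=5/2
  updated: d(GR,HU)=91/4, d(GR,I)=47/2, d(GR,S)=31/2, d(GR,V)=67/2, d(GR,X)=13
3. join HU+S (d=17/2) ⇒ HSU; edges |HU|=13/4, |S|=17/4
  updated: d(GR,HSU)=61/3, d(HSU,I)=52/3, d(HSU,V)=37/3, d(HSU,X)=30
4. join I+X (d=11) ⇒ IX; edges |I|=11/2, |X|=11/2
  updated: d(GR,IX)=73/4, d(HSU,IX)=71/3, d(IX,V)=51/2
5. join HSU+V (d=37/3) ⇒ HSUV; edges |HSU|=23/12, |V|=37/6
  updated: d(GR,HSUV)=189/8, d(HSUV,IX)=193/8
6. join GR+IX (d=73/4) ⇒ GIRX; edges |GR|=53/8, |IX|=29/8
  updated: d(GIRX,HSUV)=191/8
7. join GIRX+HSUV (d=191/8) ⇒ GHIRSUVX; edges |GIRX|=45/16, |HSUV|=277/48
final tree: (((G:5/2,R:5/2):53/8,(I:11/2,X:11/2):29/8):45/16,(((H:1,U:1):13/4,S:17/4):23/12,V:37/6):277/48)
total length: 629/12

HU,S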